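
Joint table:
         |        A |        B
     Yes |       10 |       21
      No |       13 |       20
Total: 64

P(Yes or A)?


P(Yes∨A) = P(Yes) + P(A) - P(Yes∧A)
= (31 + 23 - 10)/64 = 44/64 = 11/16

P = 11/16 ≈ 68.75%


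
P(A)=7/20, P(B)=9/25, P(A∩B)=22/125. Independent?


P(A)×P(B) = 63/500
P(A∩B) = 22/125
Not equal → NOT independent

No, not independent


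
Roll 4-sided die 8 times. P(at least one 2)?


P(no 2)^8 = (3/4)^8 = 6561/65536
P(≥1) = 1 - 6561/65536 = 58975/65536

P = 58975/65536 ≈ 89.99%


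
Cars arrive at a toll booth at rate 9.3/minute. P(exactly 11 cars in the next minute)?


Poisson(λ=9.3): P(X=11) = e^(-λ)×λ^k/k!
= e^(-9.3) × 9.3^11 / 11!
≈ 9.142423148e-05 × 45010354567.7 / 39916800 ≈ 0.103090

P(X=11) ≈ 0.103090 ≈ 10.31%


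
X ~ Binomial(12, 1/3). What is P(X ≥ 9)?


P(X ≥ 9) = Σ P(X=i) for i=9..12
P(X=9) = 1760/531441
P(X=10) = 88/177147
P(X=11) = 8/177147
P(X=12) = 1/531441
Sum = 683/177147

P(X ≥ 9) = 683/177147 ≈ 0.39%


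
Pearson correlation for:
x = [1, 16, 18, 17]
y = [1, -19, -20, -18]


n=4, Σx=52, Σy=-56, Σxy=-969, Σx²=870, Σy²=1086
r = (4×(-969) - 52×(-56))/√((4×870 - 52²)(4×1086 - (-56)²))
= -964/√(776×1208) = -964/√937408 ≈ -964/968.1983 ≈ -0.9957

r ≈ -0.9957


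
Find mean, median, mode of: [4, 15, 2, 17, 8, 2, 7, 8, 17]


Sorted: [2, 2, 4, 7, 8, 8, 15, 17, 17]
Mean = 80/9
Median = 8
Freq: {4: 1, 15: 1, 2: 2, 17: 2, 8: 2, 7: 1}
Mode: [2, 8, 17]

Mean=80/9, Median=8, Mode=[2, 8, 17]


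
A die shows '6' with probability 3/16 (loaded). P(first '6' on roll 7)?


Geometric: P(X=7) = (1-p)^(k-1)×p = (13/16)^6×3/16 = 14480427/268435456

P(X=7) = 14480427/268435456 ≈ 5.39%


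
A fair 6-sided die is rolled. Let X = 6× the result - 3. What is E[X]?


E[die] = (1+6)/2 = 7/2
E[X] = 6×7/2 - 3 = 18

E[X] = 18


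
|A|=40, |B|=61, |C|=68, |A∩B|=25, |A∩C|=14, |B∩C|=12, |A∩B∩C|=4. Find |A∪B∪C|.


|A∪B∪C| = 40+61+68-25-14-12+4 = 122

|A∪B∪C| = 122


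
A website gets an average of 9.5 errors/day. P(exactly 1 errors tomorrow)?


Poisson(λ=9.5): P(X=1) = e^(-λ)×λ^k/k!
= e^(-9.5) × 9.5^1 / 1!
≈ 7.485182989e-05 × 9.5 / 1 ≈ 0.000711

P(X=1) ≈ 0.000711 ≈ 0.07%


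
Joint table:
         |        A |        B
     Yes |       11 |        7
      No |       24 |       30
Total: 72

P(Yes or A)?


P(Yes∨A) = P(Yes) + P(A) - P(Yes∧A)
= (18 + 35 - 11)/72 = 42/72 = 7/12

P = 7/12 ≈ 58.33%


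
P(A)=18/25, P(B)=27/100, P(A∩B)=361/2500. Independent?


P(A)×P(B) = 243/1250
P(A∩B) = 361/2500
Not equal → NOT independent

No, not independent


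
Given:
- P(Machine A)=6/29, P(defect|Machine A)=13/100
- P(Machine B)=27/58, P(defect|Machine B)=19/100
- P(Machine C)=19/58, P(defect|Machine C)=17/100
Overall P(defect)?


P(B) = Σ P(B|Aᵢ)×P(Aᵢ)
  13/100×6/29 = 39/1450
  19/100×27/58 = 513/5800
  17/100×19/58 = 323/5800
Sum = 124/725

P(defect) = 124/725 ≈ 17.10%


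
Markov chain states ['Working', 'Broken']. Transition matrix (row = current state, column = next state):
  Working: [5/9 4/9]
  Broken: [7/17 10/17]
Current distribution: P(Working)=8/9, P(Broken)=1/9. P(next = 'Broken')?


P(next=Broken) = Σᵢ P(now=i)×P(i→Broken)
= 8/9×4/9 + 1/9×10/17
= 32/81 + 10/153 = 634/1377

P = 634/1377 ≈ 0.4604


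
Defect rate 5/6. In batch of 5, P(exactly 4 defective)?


Binomial: P(X=4) = C(5,4)×p^4×(1-p)^1
= 5 × 625/1296 × 1/6 = 3125/7776

P(X=4) = 3125/7776 ≈ 40.19%


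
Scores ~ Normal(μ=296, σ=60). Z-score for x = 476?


z = (x - μ)/σ = (476 - 296)/60 = 3.0

z = 3.0


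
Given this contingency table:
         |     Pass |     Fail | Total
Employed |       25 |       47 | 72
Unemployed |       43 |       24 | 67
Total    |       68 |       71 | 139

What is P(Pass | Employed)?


P(Pass | Employed) = 25/(25+47) = 25/72

P(Pass|Employed) = 25/72 ≈ 34.72%


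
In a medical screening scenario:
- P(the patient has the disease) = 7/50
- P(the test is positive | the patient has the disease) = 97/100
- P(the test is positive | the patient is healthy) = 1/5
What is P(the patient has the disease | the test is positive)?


Using Bayes' theorem:
P(A|B) = P(B|A)·P(A) / P(B)

P(the test is positive) = 97/100 × 7/50 + 1/5 × 43/50
= 679/5000 + 43/250 = 1539/5000

P(the patient has the disease|the test is positive) = (679/5000) / (1539/5000) = 679/1539

P(the patient has the disease|the test is positive) = 679/1539 ≈ 44.12%


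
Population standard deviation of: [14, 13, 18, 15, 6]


Mean = 66/5
  (14-66/5)²=16/25
  (13-66/5)²=1/25
  (18-66/5)²=576/25
  (15-66/5)²=81/25
  (6-66/5)²=1296/25
Σ(x-μ)² = 394/5
σ² = (394/5)/5 = 394/25

σ = √(394/25) ≈ 3.9699


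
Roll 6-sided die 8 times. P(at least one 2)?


P(no 2)^8 = (5/6)^8 = 390625/1679616
P(≥1) = 1 - 390625/1679616 = 1288991/1679616

P = 1288991/1679616 ≈ 76.74%


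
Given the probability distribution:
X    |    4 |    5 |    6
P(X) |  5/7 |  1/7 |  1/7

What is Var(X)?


E[X] = 31/7
E[X²] = 141/7
Var(X) = E[X²] - (E[X])² = 141/7 - 961/49 = 26/49

Var(X) = 26/49 ≈ 0.5306


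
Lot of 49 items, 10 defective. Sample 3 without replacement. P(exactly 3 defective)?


Hypergeometric: C(10,3)×C(39,0)/C(49,3)
= 120×1/18424 = 15/2303

P(X=3) = 15/2303 ≈ 0.65%


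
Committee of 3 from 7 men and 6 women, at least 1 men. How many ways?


Count by #men:
  1M,2W: C(7,1)×C(6,2)=105
  2M,1W: C(7,2)×C(6,1)=126
  3M,0W: C(7,3)×C(6,0)=35
Total = 266

266


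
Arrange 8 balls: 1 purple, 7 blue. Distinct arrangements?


8!/(1!×7!) = 8

8


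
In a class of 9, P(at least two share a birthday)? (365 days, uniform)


P(all different) = Π(365-i)/365 for i=0..8
= 0.905376
P(match) = 1 - 0.905376 = 0.094624

P ≈ 0.0946 ≈ 9.46%


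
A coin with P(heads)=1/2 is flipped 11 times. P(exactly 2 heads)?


Binomial: P(X=2) = C(11,2)×p^2×(1-p)^9
= 55 × 1/4 × 1/512 = 55/2048

P(X=2) = 55/2048 ≈ 2.69%


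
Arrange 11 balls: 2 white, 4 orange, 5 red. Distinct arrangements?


11!/(2!×4!×5!) = 6930

6930


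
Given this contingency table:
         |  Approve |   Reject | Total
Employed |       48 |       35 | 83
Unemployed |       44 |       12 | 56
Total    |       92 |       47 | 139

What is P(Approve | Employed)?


P(Approve | Employed) = 48/(48+35) = 48/83

P(Approve|Employed) = 48/83 ≈ 57.83%


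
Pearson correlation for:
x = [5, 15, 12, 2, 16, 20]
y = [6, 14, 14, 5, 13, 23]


n=6, Σx=70, Σy=75, Σxy=1086, Σx²=1054, Σy²=1151
r = (6×1086 - 70×75)/√((6×1054 - 70²)(6×1151 - 75²))
= 1266/√(1424×1281) = 1266/√1824144 ≈ 1266/1350.6088 ≈ 0.9374

r ≈ 0.9374


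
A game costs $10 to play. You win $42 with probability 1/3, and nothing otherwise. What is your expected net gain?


E[gain] = (42-10)×1/3 + (-10)×2/3
= 32/3 - 20/3 = 4

Expected net gain = $4 ≈ $4.00


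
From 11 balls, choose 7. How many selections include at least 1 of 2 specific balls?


Complement: C(11,7) - C(9,7) = 330 - 36 = 294

294


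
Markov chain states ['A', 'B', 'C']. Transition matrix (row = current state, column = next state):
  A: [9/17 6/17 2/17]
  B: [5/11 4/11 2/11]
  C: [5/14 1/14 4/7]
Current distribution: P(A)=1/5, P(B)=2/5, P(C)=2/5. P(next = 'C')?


P(next=C) = Σᵢ P(now=i)×P(i→C)
= 1/5×2/17 + 2/5×2/11 + 2/5×4/7
= 2/85 + 4/55 + 8/35 = 2126/6545

P = 2126/6545 ≈ 0.3248


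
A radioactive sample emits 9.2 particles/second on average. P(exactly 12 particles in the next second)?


Poisson(λ=9.2): P(X=12) = e^(-λ)×λ^k/k!
= e^(-9.2) × 9.2^12 / 12!
≈ 0.0001010394018 × 367666387655 / 479001600 ≈ 0.077555

P(X=12) ≈ 0.077555 ≈ 7.76%


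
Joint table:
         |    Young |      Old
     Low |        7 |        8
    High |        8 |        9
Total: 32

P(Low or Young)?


P(Low∨Young) = P(Low) + P(Young) - P(Low∧Young)
= (15 + 15 - 7)/32 = 23/32

P = 23/32 ≈ 71.88%


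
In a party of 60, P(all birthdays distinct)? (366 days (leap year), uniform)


P(all different) = Π(366-i)/366 for i=0..59
= (366/366)×(365/366)×...×(307/366)
= 0.005966

P ≈ 0.0060 ≈ 0.60%


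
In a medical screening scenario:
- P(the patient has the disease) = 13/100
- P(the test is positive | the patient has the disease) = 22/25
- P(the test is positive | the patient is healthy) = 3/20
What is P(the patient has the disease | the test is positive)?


Using Bayes' theorem:
P(A|B) = P(B|A)·P(A) / P(B)

P(the test is positive) = 22/25 × 13/100 + 3/20 × 87/100
= 143/1250 + 261/2000 = 2449/10000

P(the patient has the disease|the test is positive) = (143/1250) / (2449/10000) = 1144/2449

P(the patient has the disease|the test is positive) = 1144/2449 ≈ 46.71%


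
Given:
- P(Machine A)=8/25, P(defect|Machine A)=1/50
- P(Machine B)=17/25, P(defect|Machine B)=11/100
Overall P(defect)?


P(B) = Σ P(B|Aᵢ)×P(Aᵢ)
  1/50×8/25 = 4/625
  11/100×17/25 = 187/2500
Sum = 203/2500

P(defect) = 203/2500 ≈ 8.12%


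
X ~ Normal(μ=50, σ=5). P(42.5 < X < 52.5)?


z₁=(42.5-50)/5=-1.5, z₂=(52.5-50)/5=0.5
P = Φ(0.5) - Φ(-1.5) = 0.691462 - 0.066807 = 0.624655 ≈ 0.6247

P(42.5 < X < 52.5) ≈ 0.6247


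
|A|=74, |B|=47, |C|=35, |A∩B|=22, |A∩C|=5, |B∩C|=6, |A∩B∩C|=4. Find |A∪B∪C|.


|A∪B∪C| = 74+47+35-22-5-6+4 = 127

|A∪B∪C| = 127


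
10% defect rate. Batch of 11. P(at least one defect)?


P(all good) = (9/10)^11 = 31381059609/100000000000
P(≥1 defect) = 68618940391/100000000000

P = 68618940391/100000000000 ≈ 68.62%


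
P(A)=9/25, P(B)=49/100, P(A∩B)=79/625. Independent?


P(A)×P(B) = 441/2500
P(A∩B) = 79/625
Not equal → NOT independent

No, not independent


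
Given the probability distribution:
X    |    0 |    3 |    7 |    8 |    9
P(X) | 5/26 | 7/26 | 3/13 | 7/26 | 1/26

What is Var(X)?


E[X] = 64/13
E[X²] = 443/13
Var(X) = E[X²] - (E[X])² = 443/13 - 4096/169 = 1663/169

Var(X) = 1663/169 ≈ 9.8402


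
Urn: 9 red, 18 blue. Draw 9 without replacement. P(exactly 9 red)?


Hypergeometric: C(9,9)×C(18,0)/C(27,9)
= 1×1/4686825 = 1/4686825

P(X=9) = 1/4686825 ≈ 0.00%


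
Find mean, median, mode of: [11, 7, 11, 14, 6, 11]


Sorted: [6, 7, 11, 11, 11, 14]
Mean = 60/6 = 10
Median = 11
Freq: {11: 3, 7: 1, 14: 1, 6: 1}
Mode: [11]

Mean=10, Median=11, Mode=11


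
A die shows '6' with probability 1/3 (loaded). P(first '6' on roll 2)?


Geometric: P(X=2) = (1-p)^(k-1)×p = (2/3)^1×1/3 = 2/9

P(X=2) = 2/9 ≈ 22.22%


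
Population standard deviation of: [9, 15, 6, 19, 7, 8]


Mean = 64/6 = 32/3
  (9-32/3)²=25/9
  (15-32/3)²=169/9
  (6-32/3)²=196/9
  (19-32/3)²=625/9
  (7-32/3)²=121/9
  (8-32/3)²=64/9
Σ(x-μ)² = 400/3
σ² = (400/3)/6 = 200/9

σ = √(200/9) ≈ 4.7140


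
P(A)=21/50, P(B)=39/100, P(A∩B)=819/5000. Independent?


P(A)×P(B) = 819/5000
P(A∩B) = 819/5000
Equal ✓ → Independent

Yes, independent


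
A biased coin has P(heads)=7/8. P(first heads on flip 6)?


Geometric: P(X=6) = (1-p)^(k-1)×p = (1/8)^5×7/8 = 7/262144

P(X=6) = 7/262144 ≈ 0.00%


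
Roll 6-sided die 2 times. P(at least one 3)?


P(no 3)^2 = (5/6)^2 = 25/36
P(≥1) = 1 - 25/36 = 11/36

P = 11/36 ≈ 30.56%


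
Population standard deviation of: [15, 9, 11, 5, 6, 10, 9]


Mean = 65/7
  (15-65/7)²=1600/49
  (9-65/7)²=4/49
  (11-65/7)²=144/49
  (5-65/7)²=900/49
  (6-65/7)²=529/49
  (10-65/7)²=25/49
  (9-65/7)²=4/49
Σ(x-μ)² = 458/7
σ² = (458/7)/7 = 458/49

σ = √(458/49) ≈ 3.0573


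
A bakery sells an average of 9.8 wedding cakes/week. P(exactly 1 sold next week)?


Poisson(λ=9.8): P(X=1) = e^(-λ)×λ^k/k!
= e^(-9.8) × 9.8^1 / 1!
≈ 5.545159943e-05 × 9.8 / 1 ≈ 0.000543

P(X=1) ≈ 0.000543 ≈ 0.05%


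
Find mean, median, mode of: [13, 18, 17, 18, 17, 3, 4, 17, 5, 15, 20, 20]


Sorted: [3, 4, 5, 13, 15, 17, 17, 17, 18, 18, 20, 20]
Mean = 167/12
Median = 17
Freq: {13: 1, 18: 2, 17: 3, 3: 1, 4: 1, 5: 1, 15: 1, 20: 2}
Mode: [17]

Mean=167/12, Median=17, Mode=17


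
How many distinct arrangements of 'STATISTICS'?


Letters: 10, freq: {'S': 3, 'T': 3, 'A': 1, 'I': 2, 'C': 1}
10!/(3!×3!×1!×2!×1!) = 3628800/72 = 50400

50400


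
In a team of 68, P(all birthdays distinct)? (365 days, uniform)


P(all different) = Π(365-i)/365 for i=0..67
= (365/365)×(364/365)×...×(298/365)
= 0.001274

P ≈ 0.0013 ≈ 0.13%


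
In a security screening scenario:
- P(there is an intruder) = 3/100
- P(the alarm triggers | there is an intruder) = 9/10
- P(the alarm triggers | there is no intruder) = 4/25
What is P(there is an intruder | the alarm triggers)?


Using Bayes' theorem:
P(A|B) = P(B|A)·P(A) / P(B)

P(the alarm triggers) = 9/10 × 3/100 + 4/25 × 97/100
= 27/1000 + 97/625 = 911/5000

P(there is an intruder|the alarm triggers) = (27/1000) / (911/5000) = 135/911

P(there is an intruder|the alarm triggers) = 135/911 ≈ 14.82%


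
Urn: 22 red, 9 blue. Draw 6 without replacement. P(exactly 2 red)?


Hypergeometric: C(22,2)×C(9,4)/C(31,6)
= 231×126/736281 = 462/11687

P(X=2) = 462/11687 ≈ 3.95%


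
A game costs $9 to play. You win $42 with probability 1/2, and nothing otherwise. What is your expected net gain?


E[gain] = (42-9)×1/2 + (-9)×1/2
= 33/2 - 9/2 = 12

Expected net gain = $12 ≈ $12.00


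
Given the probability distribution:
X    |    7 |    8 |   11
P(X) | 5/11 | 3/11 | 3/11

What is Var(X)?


E[X] = 92/11
E[X²] = 800/11
Var(X) = E[X²] - (E[X])² = 800/11 - 8464/121 = 336/121

Var(X) = 336/121 ≈ 2.7769


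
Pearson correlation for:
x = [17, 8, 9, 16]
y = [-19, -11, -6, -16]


n=4, Σx=50, Σy=-52, Σxy=-721, Σx²=690, Σy²=774
r = (4×(-721) - 50×(-52))/√((4×690 - 50²)(4×774 - (-52)²))
= -284/√(260×392) = -284/√101920 ≈ -284/319.2491 ≈ -0.8896

r ≈ -0.8896


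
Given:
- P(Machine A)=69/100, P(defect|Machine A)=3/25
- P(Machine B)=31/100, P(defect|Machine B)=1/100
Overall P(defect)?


P(B) = Σ P(B|Aᵢ)×P(Aᵢ)
  3/25×69/100 = 207/2500
  1/100×31/100 = 31/10000
Sum = 859/10000

P(defect) = 859/10000 ≈ 8.59%


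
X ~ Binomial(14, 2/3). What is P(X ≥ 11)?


P(X ≥ 11) = Σ P(X=i) for i=11..14
P(X=11) = 745472/4782969
P(X=12) = 372736/4782969
P(X=13) = 114688/4782969
P(X=14) = 16384/4782969
Sum = 1249280/4782969

P(X ≥ 11) = 1249280/4782969 ≈ 26.12%


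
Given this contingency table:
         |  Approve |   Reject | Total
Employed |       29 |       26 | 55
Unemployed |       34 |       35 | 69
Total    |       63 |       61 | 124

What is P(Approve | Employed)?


P(Approve | Employed) = 29/(29+26) = 29/55

P(Approve|Employed) = 29/55 ≈ 52.73%


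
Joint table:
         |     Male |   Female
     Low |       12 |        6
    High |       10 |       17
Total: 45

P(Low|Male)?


P(Low|Male) = 12/(12+10) = 12/22 = 6/11

P = 6/11 ≈ 54.55%


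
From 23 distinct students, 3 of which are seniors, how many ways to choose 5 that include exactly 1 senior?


Choose 1 of the 3 seniors and 4 of the other 20 students:
C(3,1)×C(20,4) = 3×4845 = 14535

14535


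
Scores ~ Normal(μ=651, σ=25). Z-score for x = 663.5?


z = (x - μ)/σ = (663.5 - 651)/25 = 0.5

z = 0.5


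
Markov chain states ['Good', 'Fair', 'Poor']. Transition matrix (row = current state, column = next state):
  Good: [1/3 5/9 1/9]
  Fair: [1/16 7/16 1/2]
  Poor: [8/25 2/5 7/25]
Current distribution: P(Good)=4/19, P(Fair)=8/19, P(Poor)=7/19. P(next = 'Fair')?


P(next=Fair) = Σᵢ P(now=i)×P(i→Fair)
= 4/19×5/9 + 8/19×7/16 + 7/19×2/5
= 20/171 + 7/38 + 14/95 = 767/1710

P = 767/1710 ≈ 0.4485


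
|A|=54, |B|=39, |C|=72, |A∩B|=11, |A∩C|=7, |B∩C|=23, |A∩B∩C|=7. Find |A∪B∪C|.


|A∪B∪C| = 54+39+72-11-7-23+7 = 131

|A∪B∪C| = 131


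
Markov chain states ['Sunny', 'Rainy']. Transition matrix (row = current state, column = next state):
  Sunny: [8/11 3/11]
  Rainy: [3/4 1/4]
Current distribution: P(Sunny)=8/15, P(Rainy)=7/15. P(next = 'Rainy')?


P(next=Rainy) = Σᵢ P(now=i)×P(i→Rainy)
= 8/15×3/11 + 7/15×1/4
= 8/55 + 7/60 = 173/660

P = 173/660 ≈ 0.2621


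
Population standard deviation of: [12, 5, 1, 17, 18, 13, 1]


Mean = 67/7
  (12-67/7)²=289/49
  (5-67/7)²=1024/49
  (1-67/7)²=3600/49
  (17-67/7)²=2704/49
  (18-67/7)²=3481/49
  (13-67/7)²=576/49
  (1-67/7)²=3600/49
Σ(x-μ)² = 2182/7
σ² = (2182/7)/7 = 2182/49

σ = √(2182/49) ≈ 6.6731


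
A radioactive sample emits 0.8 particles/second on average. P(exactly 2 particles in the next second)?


Poisson(λ=0.8): P(X=2) = e^(-λ)×λ^k/k!
= e^(-0.8) × 0.8^2 / 2!
≈ 0.4493289641 × 0.64 / 2 ≈ 0.143785

P(X=2) ≈ 0.143785 ≈ 14.38%


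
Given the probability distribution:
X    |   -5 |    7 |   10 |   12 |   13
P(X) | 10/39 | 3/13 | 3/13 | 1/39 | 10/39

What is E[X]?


E[X] = Σ x·P(X=x)
= (-5)×(10/39) + (7)×(3/13) + (10)×(3/13) + (12)×(1/39) + (13)×(10/39)
= 245/39

E[X] = 245/39


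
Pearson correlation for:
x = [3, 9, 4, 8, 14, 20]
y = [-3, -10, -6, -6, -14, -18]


n=6, Σx=58, Σy=-57, Σxy=-727, Σx²=766, Σy²=701
r = (6×(-727) - 58×(-57))/√((6×766 - 58²)(6×701 - (-57)²))
= -1056/√(1232×957) = -1056/√1179024 ≈ -1056/1085.8287 ≈ -0.9725

r ≈ -0.9725


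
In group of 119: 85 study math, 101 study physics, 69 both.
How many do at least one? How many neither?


|A∪B| = 85+101-69 = 117
Neither = 119-117 = 2

At least one: 117; Neither: 2


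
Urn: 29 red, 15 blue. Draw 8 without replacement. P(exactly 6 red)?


Hypergeometric: C(29,6)×C(15,2)/C(44,8)
= 475020×105/177232627 = 3836700/13633279

P(X=6) = 3836700/13633279 ≈ 28.14%


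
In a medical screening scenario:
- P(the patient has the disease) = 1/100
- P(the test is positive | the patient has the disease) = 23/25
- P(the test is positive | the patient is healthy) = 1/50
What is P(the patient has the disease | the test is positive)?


Using Bayes' theorem:
P(A|B) = P(B|A)·P(A) / P(B)

P(the test is positive) = 23/25 × 1/100 + 1/50 × 99/100
= 23/2500 + 99/5000 = 29/1000

P(the patient has the disease|the test is positive) = (23/2500) / (29/1000) = 46/145

P(the patient has the disease|the test is positive) = 46/145 ≈ 31.72%


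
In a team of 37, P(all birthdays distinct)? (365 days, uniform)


P(all different) = Π(365-i)/365 for i=0..36
= (365/365)×(364/365)×...×(329/365)
= 0.151266

P ≈ 0.1513 ≈ 15.13%


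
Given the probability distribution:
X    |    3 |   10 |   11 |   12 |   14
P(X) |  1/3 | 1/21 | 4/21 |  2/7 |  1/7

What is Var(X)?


E[X] = 9
E[X²] = 2099/21
Var(X) = E[X²] - (E[X])² = 2099/21 - 81 = 398/21

Var(X) = 398/21 ≈ 18.9524


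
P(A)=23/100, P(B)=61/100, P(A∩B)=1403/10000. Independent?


P(A)×P(B) = 1403/10000
P(A∩B) = 1403/10000
Equal ✓ → Independent

Yes, independent


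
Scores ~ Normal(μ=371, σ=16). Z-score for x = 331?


z = (x - μ)/σ = (331 - 371)/16 = -2.5

z = -2.5


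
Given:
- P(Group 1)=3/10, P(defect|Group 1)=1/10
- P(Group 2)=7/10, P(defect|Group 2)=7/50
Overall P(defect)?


P(B) = Σ P(B|Aᵢ)×P(Aᵢ)
  1/10×3/10 = 3/100
  7/50×7/10 = 49/500
Sum = 16/125

P(defect) = 16/125 ≈ 12.80%


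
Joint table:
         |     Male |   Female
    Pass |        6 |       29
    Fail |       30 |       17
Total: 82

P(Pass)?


P(Pass) = (6+29)/82 = 35/82

P(Pass) = 35/82 ≈ 42.68%


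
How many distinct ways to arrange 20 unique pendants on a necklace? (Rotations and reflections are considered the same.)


Free circular arrangements: rotations and reflections both identified.
(n-1)!/2 = 19!/2 = 121645100408832000/2 = 60822550204416000

60822550204416000


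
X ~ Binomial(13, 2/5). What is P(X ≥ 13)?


P(X ≥ 13) = Σ P(X=i) for i=13..13
P(X=13) = 8192/1220703125
Sum = 8192/1220703125

P(X ≥ 13) = 8192/1220703125 ≈ 0.00%


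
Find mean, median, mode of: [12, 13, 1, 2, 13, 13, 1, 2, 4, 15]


Sorted: [1, 1, 2, 2, 4, 12, 13, 13, 13, 15]
Mean = 76/10 = 38/5
Median = 8
Freq: {12: 1, 13: 3, 1: 2, 2: 2, 4: 1, 15: 1}
Mode: [13]

Mean=38/5, Median=8, Mode=13


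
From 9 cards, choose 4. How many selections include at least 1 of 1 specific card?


Complement: C(9,4) - C(8,4) = 126 - 70 = 56

56


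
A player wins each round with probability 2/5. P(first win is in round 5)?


Geometric: P(X=5) = (1-p)^(k-1)×p = (3/5)^4×2/5 = 162/3125

P(X=5) = 162/3125 ≈ 5.18%


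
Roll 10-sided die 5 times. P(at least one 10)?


P(no 10)^5 = (9/10)^5 = 59049/100000
P(≥1) = 1 - 59049/100000 = 40951/100000

P = 40951/100000 ≈ 40.95%


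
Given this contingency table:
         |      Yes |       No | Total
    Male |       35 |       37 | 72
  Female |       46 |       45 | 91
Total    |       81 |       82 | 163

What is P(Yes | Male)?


P(Yes | Male) = 35/(35+37) = 35/72

P(Yes|Male) = 35/72 ≈ 48.61%


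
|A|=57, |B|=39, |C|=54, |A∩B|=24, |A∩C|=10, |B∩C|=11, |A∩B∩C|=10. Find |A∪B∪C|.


|A∪B∪C| = 57+39+54-24-10-11+10 = 115

|A∪B∪C| = 115


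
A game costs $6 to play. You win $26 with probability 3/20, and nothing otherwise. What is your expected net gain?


E[gain] = (26-6)×3/20 + (-6)×17/20
= 3 - 51/10 = -21/10

Expected net gain = $-21/10 ≈ $-2.10


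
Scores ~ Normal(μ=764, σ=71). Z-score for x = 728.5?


z = (x - μ)/σ = (728.5 - 764)/71 = -0.5

z = -0.5


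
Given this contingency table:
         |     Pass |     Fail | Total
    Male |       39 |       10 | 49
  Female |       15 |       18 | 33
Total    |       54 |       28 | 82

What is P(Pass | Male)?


P(Pass | Male) = 39/(39+10) = 39/49

P(Pass|Male) = 39/49 ≈ 79.59%


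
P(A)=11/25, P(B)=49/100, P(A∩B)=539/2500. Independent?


P(A)×P(B) = 539/2500
P(A∩B) = 539/2500
Equal ✓ → Independent

Yes, independent


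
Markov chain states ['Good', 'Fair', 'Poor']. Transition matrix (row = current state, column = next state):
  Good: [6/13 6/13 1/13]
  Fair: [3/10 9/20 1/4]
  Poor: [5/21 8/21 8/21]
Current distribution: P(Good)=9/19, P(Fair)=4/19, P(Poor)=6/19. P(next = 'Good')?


P(next=Good) = Σᵢ P(now=i)×P(i→Good)
= 9/19×6/13 + 4/19×3/10 + 6/19×5/21
= 54/247 + 6/95 + 10/133 = 3086/8645

P = 3086/8645 ≈ 0.3570


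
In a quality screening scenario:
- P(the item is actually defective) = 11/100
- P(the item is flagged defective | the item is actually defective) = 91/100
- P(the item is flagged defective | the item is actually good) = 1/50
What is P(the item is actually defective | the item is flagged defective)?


Using Bayes' theorem:
P(A|B) = P(B|A)·P(A) / P(B)

P(the item is flagged defective) = 91/100 × 11/100 + 1/50 × 89/100
= 1001/10000 + 89/5000 = 1179/10000

P(the item is actually defective|the item is flagged defective) = (1001/10000) / (1179/10000) = 1001/1179

P(the item is actually defective|the item is flagged defective) = 1001/1179 ≈ 84.90%


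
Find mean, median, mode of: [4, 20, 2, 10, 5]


Sorted: [2, 4, 5, 10, 20]
Mean = 41/5
Median = 5
Freq: {4: 1, 20: 1, 2: 1, 10: 1, 5: 1}
Mode: No mode

Mean=41/5, Median=5, Mode=No mode


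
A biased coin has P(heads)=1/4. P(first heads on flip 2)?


Geometric: P(X=2) = (1-p)^(k-1)×p = (3/4)^1×1/4 = 3/16

P(X=2) = 3/16 ≈ 18.75%


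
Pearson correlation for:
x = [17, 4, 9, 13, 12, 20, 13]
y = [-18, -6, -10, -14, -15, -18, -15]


n=7, Σx=88, Σy=-96, Σxy=-1337, Σx²=1268, Σy²=1430
r = (7×(-1337) - 88×(-96))/√((7×1268 - 88²)(7×1430 - (-96)²))
= -911/√(1132×794) = -911/√898808 ≈ -911/948.0549 ≈ -0.9609

r ≈ -0.9609


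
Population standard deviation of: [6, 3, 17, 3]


Mean = 29/4
  (6-29/4)²=25/16
  (3-29/4)²=289/16
  (17-29/4)²=1521/16
  (3-29/4)²=289/16
Σ(x-μ)² = 531/4
σ² = (531/4)/4 = 531/16

σ = √(531/16) ≈ 5.7609


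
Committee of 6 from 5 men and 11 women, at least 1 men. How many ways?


Count by #men:
  1M,5W: C(5,1)×C(11,5)=2310
  2M,4W: C(5,2)×C(11,4)=3300
  3M,3W: C(5,3)×C(11,3)=1650
  4M,2W: C(5,4)×C(11,2)=275
  5M,1W: C(5,5)×C(11,1)=11
Total = 7546

7546


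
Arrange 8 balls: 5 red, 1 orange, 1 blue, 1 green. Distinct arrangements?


8!/(5!×1!×1!×1!) = 336

336


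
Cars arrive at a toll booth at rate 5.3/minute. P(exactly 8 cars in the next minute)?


Poisson(λ=5.3): P(X=8) = e^(-λ)×λ^k/k!
= e^(-5.3) × 5.3^8 / 8!
≈ 0.004991593907 × 622596.904114 / 40320 ≈ 0.077077

P(X=8) ≈ 0.077077 ≈ 7.71%


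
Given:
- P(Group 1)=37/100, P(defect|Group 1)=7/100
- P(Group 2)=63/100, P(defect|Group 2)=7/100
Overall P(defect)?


P(B) = Σ P(B|Aᵢ)×P(Aᵢ)
  7/100×37/100 = 259/10000
  7/100×63/100 = 441/10000
Sum = 7/100

P(defect) = 7/100 ≈ 7.00%


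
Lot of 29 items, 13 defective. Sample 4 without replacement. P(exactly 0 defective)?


Hypergeometric: C(13,0)×C(16,4)/C(29,4)
= 1×1820/23751 = 20/261

P(X=0) = 20/261 ≈ 7.66%


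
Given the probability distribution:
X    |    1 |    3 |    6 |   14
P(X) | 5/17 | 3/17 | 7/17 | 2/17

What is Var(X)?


E[X] = 84/17
E[X²] = 676/17
Var(X) = E[X²] - (E[X])² = 676/17 - 7056/289 = 4436/289

Var(X) = 4436/289 ≈ 15.3495


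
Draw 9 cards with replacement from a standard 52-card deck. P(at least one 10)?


P(not a 10) = 48/52 = 12/13
P(none in 9 draws) = (12/13)^9 = 5159780352/10604499373
P(≥1 10) = 1 - 5159780352/10604499373 = 5444719021/10604499373

P = 5444719021/10604499373 ≈ 51.34%


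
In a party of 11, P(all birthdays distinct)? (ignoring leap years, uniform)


P(all different) = Π(365-i)/365 for i=0..10
= (365/365)×(364/365)×...×(355/365)
= 0.858859

P ≈ 0.8589 ≈ 85.89%


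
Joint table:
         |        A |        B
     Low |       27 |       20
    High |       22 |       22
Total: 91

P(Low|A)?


P(Low|A) = 27/(27+22) = 27/49

P = 27/49 ≈ 55.10%


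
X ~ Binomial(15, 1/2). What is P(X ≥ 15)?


P(X ≥ 15) = Σ P(X=i) for i=15..15
P(X=15) = 1/32768
Sum = 1/32768

P(X ≥ 15) = 1/32768 ≈ 0.00%


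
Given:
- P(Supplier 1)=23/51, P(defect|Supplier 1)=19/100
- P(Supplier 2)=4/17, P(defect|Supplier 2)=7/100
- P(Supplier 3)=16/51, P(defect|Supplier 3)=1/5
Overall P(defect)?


P(B) = Σ P(B|Aᵢ)×P(Aᵢ)
  19/100×23/51 = 437/5100
  7/100×4/17 = 7/425
  1/5×16/51 = 16/255
Sum = 841/5100

P(defect) = 841/5100 ≈ 16.49%


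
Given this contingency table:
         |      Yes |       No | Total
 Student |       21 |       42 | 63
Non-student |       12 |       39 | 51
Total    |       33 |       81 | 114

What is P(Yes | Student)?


P(Yes | Student) = 21/(21+42) = 21/63 = 1/3

P(Yes|Student) = 1/3 ≈ 33.33%


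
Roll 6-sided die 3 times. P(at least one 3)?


P(no 3)^3 = (5/6)^3 = 125/216
P(≥1) = 1 - 125/216 = 91/216

P = 91/216 ≈ 42.13%


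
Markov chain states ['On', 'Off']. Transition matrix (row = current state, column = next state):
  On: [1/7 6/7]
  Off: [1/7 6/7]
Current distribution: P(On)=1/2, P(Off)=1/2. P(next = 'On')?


P(next=On) = Σᵢ P(now=i)×P(i→On)
= 1/2×1/7 + 1/2×1/7
= 1/14 + 1/14 = 1/7

P = 1/7 ≈ 0.1429


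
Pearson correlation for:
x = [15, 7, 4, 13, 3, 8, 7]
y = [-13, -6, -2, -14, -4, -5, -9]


n=7, Σx=57, Σy=-53, Σxy=-542, Σx²=581, Σy²=527
r = (7×(-542) - 57×(-53))/√((7×581 - 57²)(7×527 - (-53)²))
= -773/√(818×880) = -773/√719840 ≈ -773/848.4339 ≈ -0.9111

r ≈ -0.9111


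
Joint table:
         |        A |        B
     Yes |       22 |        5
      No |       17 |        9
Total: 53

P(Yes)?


P(Yes) = (22+5)/53 = 27/53

P(Yes) = 27/53 ≈ 50.94%


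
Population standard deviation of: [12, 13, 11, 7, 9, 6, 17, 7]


Mean = 82/8 = 41/4
  (12-41/4)²=49/16
  (13-41/4)²=121/16
  (11-41/4)²=9/16
  (7-41/4)²=169/16
  (9-41/4)²=25/16
  (6-41/4)²=289/16
  (17-41/4)²=729/16
  (7-41/4)²=169/16
Σ(x-μ)² = 195/2
σ² = (195/2)/8 = 195/16

σ = √(195/16) ≈ 3.4911


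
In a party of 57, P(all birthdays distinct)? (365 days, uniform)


P(all different) = Π(365-i)/365 for i=0..56
= (365/365)×(364/365)×...×(309/365)
= 0.009878

P ≈ 0.0099 ≈ 0.99%


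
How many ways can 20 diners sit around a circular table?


Circular arrangements of 20 distinct objects: fix one position to break rotational symmetry.
(n-1)! = 19! = 121645100408832000

121645100408832000


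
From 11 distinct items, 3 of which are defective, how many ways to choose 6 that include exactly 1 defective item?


Choose 1 of the 3 defective items and 5 of the other 8 items:
C(3,1)×C(8,5) = 3×56 = 168

168


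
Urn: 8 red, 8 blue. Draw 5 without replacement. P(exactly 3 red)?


Hypergeometric: C(8,3)×C(8,2)/C(16,5)
= 56×28/4368 = 14/39

P(X=3) = 14/39 ≈ 35.90%


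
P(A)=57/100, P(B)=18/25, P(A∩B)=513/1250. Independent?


P(A)×P(B) = 513/1250
P(A∩B) = 513/1250
Equal ✓ → Independent

Yes, independent


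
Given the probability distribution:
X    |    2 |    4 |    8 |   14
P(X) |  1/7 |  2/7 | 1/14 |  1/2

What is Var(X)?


E[X] = 9
E[X²] = 754/7
Var(X) = E[X²] - (E[X])² = 754/7 - 81 = 187/7

Var(X) = 187/7 ≈ 26.7143


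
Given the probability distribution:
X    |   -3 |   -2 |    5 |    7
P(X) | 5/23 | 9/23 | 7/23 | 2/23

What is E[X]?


E[X] = Σ x·P(X=x)
= (-3)×(5/23) + (-2)×(9/23) + (5)×(7/23) + (7)×(2/23)
= 16/23

E[X] = 16/23


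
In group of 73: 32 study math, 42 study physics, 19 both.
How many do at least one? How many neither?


|A∪B| = 32+42-19 = 55
Neither = 73-55 = 18

At least one: 55; Neither: 18


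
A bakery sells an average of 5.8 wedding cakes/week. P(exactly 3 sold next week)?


Poisson(λ=5.8): P(X=3) = e^(-λ)×λ^k/k!
= e^(-5.8) × 5.8^3 / 3!
≈ 0.003027554745 × 195.112 / 6 ≈ 0.098452

P(X=3) ≈ 0.098452 ≈ 9.85%


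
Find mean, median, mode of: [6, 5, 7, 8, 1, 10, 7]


Sorted: [1, 5, 6, 7, 7, 8, 10]
Mean = 44/7
Median = 7
Freq: {6: 1, 5: 1, 7: 2, 8: 1, 1: 1, 10: 1}
Mode: [7]

Mean=44/7, Median=7, Mode=7


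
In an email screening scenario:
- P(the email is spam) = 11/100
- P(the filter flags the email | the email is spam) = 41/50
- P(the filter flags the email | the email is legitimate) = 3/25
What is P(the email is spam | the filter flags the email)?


Using Bayes' theorem:
P(A|B) = P(B|A)·P(A) / P(B)

P(the filter flags the email) = 41/50 × 11/100 + 3/25 × 89/100
= 451/5000 + 267/2500 = 197/1000

P(the email is spam|the filter flags the email) = (451/5000) / (197/1000) = 451/985

P(the email is spam|the filter flags the email) = 451/985 ≈ 45.79%


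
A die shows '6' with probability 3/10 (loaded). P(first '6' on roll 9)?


Geometric: P(X=9) = (1-p)^(k-1)×p = (7/10)^8×3/10 = 17294403/1000000000

P(X=9) = 17294403/1000000000 ≈ 1.73%


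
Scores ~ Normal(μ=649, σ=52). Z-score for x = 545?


z = (x - μ)/σ = (545 - 649)/52 = -2.0

z = -2.0


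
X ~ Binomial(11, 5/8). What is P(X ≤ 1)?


P(X ≤ 1) = Σ P(X=i) for i=0..1
P(X=0) = 177147/8589934592
P(X=1) = 3247695/8589934592
Sum = 1712421/4294967296

P(X ≤ 1) = 1712421/4294967296 ≈ 0.04%


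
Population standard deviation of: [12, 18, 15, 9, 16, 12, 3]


Mean = 85/7
  (12-85/7)²=1/49
  (18-85/7)²=1681/49
  (15-85/7)²=400/49
  (9-85/7)²=484/49
  (16-85/7)²=729/49
  (12-85/7)²=1/49
  (3-85/7)²=4096/49
Σ(x-μ)² = 1056/7
σ² = (1056/7)/7 = 1056/49

σ = √(1056/49) ≈ 4.6423


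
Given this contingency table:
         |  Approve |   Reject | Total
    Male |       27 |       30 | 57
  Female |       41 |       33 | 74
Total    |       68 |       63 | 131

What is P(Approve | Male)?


P(Approve | Male) = 27/(27+30) = 27/57 = 9/19

P(Approve|Male) = 9/19 ≈ 47.37%


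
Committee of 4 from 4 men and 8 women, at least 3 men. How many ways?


Count by #men:
  3M,1W: C(4,3)×C(8,1)=32
  4M,0W: C(4,4)×C(8,0)=1
Total = 33

33


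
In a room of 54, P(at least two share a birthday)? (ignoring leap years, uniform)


P(all different) = Π(365-i)/365 for i=0..53
= 0.016123
P(match) = 1 - 0.016123 = 0.983877

P ≈ 0.9839 ≈ 98.39%


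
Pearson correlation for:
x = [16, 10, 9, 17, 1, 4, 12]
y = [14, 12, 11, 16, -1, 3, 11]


n=7, Σx=69, Σy=66, Σxy=858, Σx²=887, Σy²=848
r = (7×858 - 69×66)/√((7×887 - 69²)(7×848 - 66²))
= 1452/√(1448×1580) = 1452/√2287840 ≈ 1452/1512.5607 ≈ 0.9600

r ≈ 0.9600


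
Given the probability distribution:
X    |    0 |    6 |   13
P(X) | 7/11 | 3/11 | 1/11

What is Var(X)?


E[X] = 31/11
E[X²] = 277/11
Var(X) = E[X²] - (E[X])² = 277/11 - 961/121 = 2086/121

Var(X) = 2086/121 ≈ 17.2397


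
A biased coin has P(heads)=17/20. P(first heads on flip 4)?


Geometric: P(X=4) = (1-p)^(k-1)×p = (3/20)^3×17/20 = 459/160000

P(X=4) = 459/160000 ≈ 0.29%


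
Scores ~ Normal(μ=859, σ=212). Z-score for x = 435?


z = (x - μ)/σ = (435 - 859)/212 = -2.0

z = -2.0


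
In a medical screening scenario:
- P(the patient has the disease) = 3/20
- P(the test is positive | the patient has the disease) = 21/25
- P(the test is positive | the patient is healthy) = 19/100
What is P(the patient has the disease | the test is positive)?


Using Bayes' theorem:
P(A|B) = P(B|A)·P(A) / P(B)

P(the test is positive) = 21/25 × 3/20 + 19/100 × 17/20
= 63/500 + 323/2000 = 23/80

P(the patient has the disease|the test is positive) = (63/500) / (23/80) = 252/575

P(the patient has the disease|the test is positive) = 252/575 ≈ 43.83%


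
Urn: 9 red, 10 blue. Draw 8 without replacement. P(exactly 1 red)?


Hypergeometric: C(9,1)×C(10,7)/C(19,8)
= 9×120/75582 = 60/4199

P(X=1) = 60/4199 ≈ 1.43%


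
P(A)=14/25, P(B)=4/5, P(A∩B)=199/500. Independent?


P(A)×P(B) = 56/125
P(A∩B) = 199/500
Not equal → NOT independent

No, not independent


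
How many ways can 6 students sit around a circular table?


Circular arrangements of 6 distinct objects: fix one position to break rotational symmetry.
(n-1)! = 5! = 120

120


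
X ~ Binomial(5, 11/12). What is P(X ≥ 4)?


P(X ≥ 4) = Σ P(X=i) for i=4..5
P(X=4) = 73205/248832
P(X=5) = 161051/248832
Sum = 14641/15552

P(X ≥ 4) = 14641/15552 ≈ 94.14%


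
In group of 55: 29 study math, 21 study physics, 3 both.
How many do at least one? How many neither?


|A∪B| = 29+21-3 = 47
Neither = 55-47 = 8

At least one: 47; Neither: 8


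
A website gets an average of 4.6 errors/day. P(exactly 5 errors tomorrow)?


Poisson(λ=4.6): P(X=5) = e^(-λ)×λ^k/k!
= e^(-4.6) × 4.6^5 / 5!
≈ 0.01005183574 × 2059.62976 / 120 ≈ 0.172526

P(X=5) ≈ 0.172526 ≈ 17.25%


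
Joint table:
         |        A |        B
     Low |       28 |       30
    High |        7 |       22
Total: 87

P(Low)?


P(Low) = (28+30)/87 = 58/87 = 2/3

P(Low) = 2/3 ≈ 66.67%


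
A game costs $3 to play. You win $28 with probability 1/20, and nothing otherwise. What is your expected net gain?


E[gain] = (28-3)×1/20 + (-3)×19/20
= 5/4 - 57/20 = -8/5

Expected net gain = $-8/5 ≈ $-1.60


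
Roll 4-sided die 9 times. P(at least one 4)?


P(no 4)^9 = (3/4)^9 = 19683/262144
P(≥1) = 1 - 19683/262144 = 242461/262144

P = 242461/262144 ≈ 92.49%


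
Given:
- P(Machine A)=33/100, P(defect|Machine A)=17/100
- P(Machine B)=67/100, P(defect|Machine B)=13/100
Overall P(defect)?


P(B) = Σ P(B|Aᵢ)×P(Aᵢ)
  17/100×33/100 = 561/10000
  13/100×67/100 = 871/10000
Sum = 179/1250

P(defect) = 179/1250 ≈ 14.32%


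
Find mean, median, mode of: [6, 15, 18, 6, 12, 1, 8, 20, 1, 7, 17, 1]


Sorted: [1, 1, 1, 6, 6, 7, 8, 12, 15, 17, 18, 20]
Mean = 112/12 = 28/3
Median = 15/2
Freq: {6: 2, 15: 1, 18: 1, 12: 1, 1: 3, 8: 1, 20: 1, 7: 1, 17: 1}
Mode: [1]

Mean=28/3, Median=15/2, Mode=1


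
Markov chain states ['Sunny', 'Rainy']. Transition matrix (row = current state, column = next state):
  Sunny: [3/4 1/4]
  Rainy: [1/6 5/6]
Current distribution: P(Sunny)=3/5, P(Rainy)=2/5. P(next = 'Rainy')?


P(next=Rainy) = Σᵢ P(now=i)×P(i→Rainy)
= 3/5×1/4 + 2/5×5/6
= 3/20 + 1/3 = 29/60

P = 29/60 ≈ 0.4833


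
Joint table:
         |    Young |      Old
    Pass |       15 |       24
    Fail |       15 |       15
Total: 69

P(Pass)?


P(Pass) = (15+24)/69 = 39/69 = 13/23

P(Pass) = 13/23 ≈ 56.52%


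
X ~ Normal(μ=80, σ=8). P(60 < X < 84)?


z₁=(60-80)/8=-2.5, z₂=(84-80)/8=0.5
P = Φ(0.5) - Φ(-2.5) = 0.691462 - 0.006210 = 0.685252 ≈ 0.6853

P(60 < X < 84) ≈ 0.6853


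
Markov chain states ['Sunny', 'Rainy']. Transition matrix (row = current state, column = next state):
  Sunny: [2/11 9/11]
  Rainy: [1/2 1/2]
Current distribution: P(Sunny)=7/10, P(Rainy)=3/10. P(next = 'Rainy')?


P(next=Rainy) = Σᵢ P(now=i)×P(i→Rainy)
= 7/10×9/11 + 3/10×1/2
= 63/110 + 3/20 = 159/220

P = 159/220 ≈ 0.7227


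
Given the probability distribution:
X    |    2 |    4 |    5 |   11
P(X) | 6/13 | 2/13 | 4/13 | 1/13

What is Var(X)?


E[X] = 51/13
E[X²] = 277/13
Var(X) = E[X²] - (E[X])² = 277/13 - 2601/169 = 1000/169

Var(X) = 1000/169 ≈ 5.9172


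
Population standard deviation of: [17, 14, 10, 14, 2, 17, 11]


Mean = 85/7
  (17-85/7)²=1156/49
  (14-85/7)²=169/49
  (10-85/7)²=225/49
  (14-85/7)²=169/49
  (2-85/7)²=5041/49
  (17-85/7)²=1156/49
  (11-85/7)²=64/49
Σ(x-μ)² = 1140/7
σ² = (1140/7)/7 = 1140/49

σ = √(1140/49) ≈ 4.8234


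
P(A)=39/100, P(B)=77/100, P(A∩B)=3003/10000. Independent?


P(A)×P(B) = 3003/10000
P(A∩B) = 3003/10000
Equal ✓ → Independent

Yes, independent


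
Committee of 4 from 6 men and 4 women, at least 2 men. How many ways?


Count by #men:
  2M,2W: C(6,2)×C(4,2)=90
  3M,1W: C(6,3)×C(4,1)=80
  4M,0W: C(6,4)×C(4,0)=15
Total = 185

185


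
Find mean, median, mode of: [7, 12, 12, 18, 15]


Sorted: [7, 12, 12, 15, 18]
Mean = 64/5
Median = 12
Freq: {7: 1, 12: 2, 18: 1, 15: 1}
Mode: [12]

Mean=64/5, Median=12, Mode=12


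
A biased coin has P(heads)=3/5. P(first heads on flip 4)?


Geometric: P(X=4) = (1-p)^(k-1)×p = (2/5)^3×3/5 = 24/625

P(X=4) = 24/625 ≈ 3.84%


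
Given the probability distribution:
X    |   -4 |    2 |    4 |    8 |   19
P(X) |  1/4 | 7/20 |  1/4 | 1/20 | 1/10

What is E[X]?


E[X] = Σ x·P(X=x)
= (-4)×(1/4) + (2)×(7/20) + (4)×(1/4) + (8)×(1/20) + (19)×(1/10)
= 3

E[X] = 3


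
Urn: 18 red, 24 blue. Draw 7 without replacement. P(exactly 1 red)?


Hypergeometric: C(18,1)×C(24,6)/C(42,7)
= 18×134596/26978328 = 1771/19721

P(X=1) = 1771/19721 ≈ 8.98%


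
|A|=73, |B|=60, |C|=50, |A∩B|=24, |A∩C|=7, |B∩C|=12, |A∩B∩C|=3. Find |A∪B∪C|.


|A∪B∪C| = 73+60+50-24-7-12+3 = 143

|A∪B∪C| = 143


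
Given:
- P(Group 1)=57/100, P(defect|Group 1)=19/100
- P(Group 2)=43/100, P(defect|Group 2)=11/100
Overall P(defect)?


P(B) = Σ P(B|Aᵢ)×P(Aᵢ)
  19/100×57/100 = 1083/10000
  11/100×43/100 = 473/10000
Sum = 389/2500

P(defect) = 389/2500 ≈ 15.56%


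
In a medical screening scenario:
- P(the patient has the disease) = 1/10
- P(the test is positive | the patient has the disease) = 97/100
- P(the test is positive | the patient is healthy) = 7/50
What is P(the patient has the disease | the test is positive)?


Using Bayes' theorem:
P(A|B) = P(B|A)·P(A) / P(B)

P(the test is positive) = 97/100 × 1/10 + 7/50 × 9/10
= 97/1000 + 63/500 = 223/1000

P(the patient has the disease|the test is positive) = (97/1000) / (223/1000) = 97/223

P(the patient has the disease|the test is positive) = 97/223 ≈ 43.50%


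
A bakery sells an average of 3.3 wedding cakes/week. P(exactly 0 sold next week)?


Poisson(λ=3.3): P(X=0) = e^(-λ)×λ^k/k!
= e^(-3.3) × 3.3^0 / 0!
≈ 0.0368831674 × 1 / 1 ≈ 0.036883

P(X=0) ≈ 0.036883 ≈ 3.69%
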